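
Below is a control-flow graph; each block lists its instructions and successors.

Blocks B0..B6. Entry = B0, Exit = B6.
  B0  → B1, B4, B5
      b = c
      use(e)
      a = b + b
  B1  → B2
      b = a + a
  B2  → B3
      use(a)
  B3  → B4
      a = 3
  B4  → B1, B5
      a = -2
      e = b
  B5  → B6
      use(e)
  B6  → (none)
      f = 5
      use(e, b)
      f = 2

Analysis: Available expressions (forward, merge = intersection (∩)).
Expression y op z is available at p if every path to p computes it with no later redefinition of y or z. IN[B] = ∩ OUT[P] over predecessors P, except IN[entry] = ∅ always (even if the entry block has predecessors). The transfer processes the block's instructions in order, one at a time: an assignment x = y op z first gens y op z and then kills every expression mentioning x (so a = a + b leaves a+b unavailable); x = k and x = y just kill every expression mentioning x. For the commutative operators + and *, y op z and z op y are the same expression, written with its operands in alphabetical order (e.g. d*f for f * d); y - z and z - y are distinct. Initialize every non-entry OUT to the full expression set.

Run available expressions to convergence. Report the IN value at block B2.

Answer: {a+a}

Working:
Converged values:
  B0: | IN={} | OUT={b+b}
  B1: | IN={} | OUT={a+a}
  B2: | IN={a+a} | OUT={a+a}
  B3: | IN={a+a} | OUT={}
  B4: | IN={} | OUT={}
  B5: | IN={} | OUT={}
  B6: | IN={} | OUT={}

Merge at B2: IN[B2] = OUT[B1] = {a+a}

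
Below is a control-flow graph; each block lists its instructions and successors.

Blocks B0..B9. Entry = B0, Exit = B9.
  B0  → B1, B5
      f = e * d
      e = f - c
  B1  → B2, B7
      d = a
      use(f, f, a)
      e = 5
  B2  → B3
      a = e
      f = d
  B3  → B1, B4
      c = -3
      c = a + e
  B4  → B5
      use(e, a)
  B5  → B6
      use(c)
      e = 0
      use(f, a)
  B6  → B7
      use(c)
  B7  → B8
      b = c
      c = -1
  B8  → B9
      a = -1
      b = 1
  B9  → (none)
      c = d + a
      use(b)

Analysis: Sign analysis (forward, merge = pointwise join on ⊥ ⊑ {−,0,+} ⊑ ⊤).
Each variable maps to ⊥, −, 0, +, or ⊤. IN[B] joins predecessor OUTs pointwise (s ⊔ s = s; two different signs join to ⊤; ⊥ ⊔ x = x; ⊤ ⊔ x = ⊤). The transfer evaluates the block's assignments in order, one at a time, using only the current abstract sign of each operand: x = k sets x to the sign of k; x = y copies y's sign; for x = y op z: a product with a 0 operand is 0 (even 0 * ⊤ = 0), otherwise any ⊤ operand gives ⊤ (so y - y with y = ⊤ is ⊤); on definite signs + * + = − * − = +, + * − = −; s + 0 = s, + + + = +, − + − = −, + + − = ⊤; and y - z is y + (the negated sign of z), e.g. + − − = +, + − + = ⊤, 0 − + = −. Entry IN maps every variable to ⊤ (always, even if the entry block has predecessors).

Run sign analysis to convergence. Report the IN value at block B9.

Fixpoint table:
  B0: | IN=(all ⊤) | OUT=(all ⊤)
  B1: | IN=(all ⊤) | OUT={e:+; rest ⊤}
  B2: | IN={e:+; rest ⊤} | OUT={a:+, e:+; rest ⊤}
  B3: | IN={a:+, e:+; rest ⊤} | OUT={a:+, c:+, e:+; rest ⊤}
  B4: | IN={a:+, c:+, e:+; rest ⊤} | OUT={a:+, c:+, e:+; rest ⊤}
  B5: | IN=(all ⊤) | OUT={e:0; rest ⊤}
  B6: | IN={e:0; rest ⊤} | OUT={e:0; rest ⊤}
  B7: | IN=(all ⊤) | OUT={c:-; rest ⊤}
  B8: | IN={c:-; rest ⊤} | OUT={a:-, b:+, c:-; rest ⊤}
  B9: | IN={a:-, b:+, c:-; rest ⊤} | OUT={a:-, b:+; rest ⊤}

Merge at B9: IN[B9] = OUT[B8] = {a: -, b: +, c: -, d: ⊤, e: ⊤, f: ⊤}

Answer: {a: -, b: +, c: -, d: ⊤, e: ⊤, f: ⊤}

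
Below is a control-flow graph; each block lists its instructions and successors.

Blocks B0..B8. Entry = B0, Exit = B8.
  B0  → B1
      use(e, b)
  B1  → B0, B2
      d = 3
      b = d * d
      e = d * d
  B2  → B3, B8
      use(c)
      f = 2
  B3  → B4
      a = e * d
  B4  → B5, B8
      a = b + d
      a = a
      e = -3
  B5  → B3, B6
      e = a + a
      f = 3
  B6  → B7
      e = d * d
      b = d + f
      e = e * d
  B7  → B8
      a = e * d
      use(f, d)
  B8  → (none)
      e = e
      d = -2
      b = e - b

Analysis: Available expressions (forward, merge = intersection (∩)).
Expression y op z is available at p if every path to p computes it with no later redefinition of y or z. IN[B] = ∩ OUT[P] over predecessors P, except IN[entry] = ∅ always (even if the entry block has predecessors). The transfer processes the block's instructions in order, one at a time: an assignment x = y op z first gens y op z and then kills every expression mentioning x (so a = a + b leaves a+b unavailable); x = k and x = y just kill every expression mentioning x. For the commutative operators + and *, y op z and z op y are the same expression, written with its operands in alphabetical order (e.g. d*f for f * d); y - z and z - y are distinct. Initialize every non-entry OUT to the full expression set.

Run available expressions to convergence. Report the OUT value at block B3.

Converged values:
  B0:  IN={}  OUT={}
  B1:  IN={}  OUT={d*d}
  B2:  IN={d*d}  OUT={d*d}
  B3:  IN={d*d}  OUT={d*d, d*e}
  B4:  IN={d*d, d*e}  OUT={b+d, d*d}
  B5:  IN={b+d, d*d}  OUT={a+a, b+d, d*d}
  B6:  IN={a+a, b+d, d*d}  OUT={a+a, d*d, d+f}
  B7:  IN={a+a, d*d, d+f}  OUT={d*d, d*e, d+f}
  B8:  IN={d*d}  OUT={}

Merge at B3: IN[B3] = OUT[B2] ∩ OUT[B5] = {d*d}
Applying B3's transfer function to that IN value gives OUT[B3] (row B3 above).

Answer: {d*d, d*e}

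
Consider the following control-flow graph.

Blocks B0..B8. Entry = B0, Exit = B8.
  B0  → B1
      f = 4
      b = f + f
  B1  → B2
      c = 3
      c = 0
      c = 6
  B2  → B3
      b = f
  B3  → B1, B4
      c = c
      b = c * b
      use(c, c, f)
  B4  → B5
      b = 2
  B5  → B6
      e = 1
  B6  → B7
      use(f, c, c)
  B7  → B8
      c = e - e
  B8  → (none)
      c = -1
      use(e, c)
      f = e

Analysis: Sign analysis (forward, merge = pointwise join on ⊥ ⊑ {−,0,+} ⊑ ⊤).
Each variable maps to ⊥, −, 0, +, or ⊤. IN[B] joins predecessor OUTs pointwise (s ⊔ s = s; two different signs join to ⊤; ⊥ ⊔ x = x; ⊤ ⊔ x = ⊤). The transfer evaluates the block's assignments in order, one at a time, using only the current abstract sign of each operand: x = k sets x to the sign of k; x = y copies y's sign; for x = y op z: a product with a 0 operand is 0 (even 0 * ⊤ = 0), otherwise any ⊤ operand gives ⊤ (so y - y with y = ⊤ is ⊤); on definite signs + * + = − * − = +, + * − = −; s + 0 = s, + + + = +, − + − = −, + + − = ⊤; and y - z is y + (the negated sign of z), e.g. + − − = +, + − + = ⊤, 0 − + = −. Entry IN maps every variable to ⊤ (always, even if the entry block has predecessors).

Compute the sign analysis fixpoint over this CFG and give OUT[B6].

Per-block solution:
  B0:  IN=(all ⊤)  OUT={b:+, f:+; rest ⊤}
  B1:  IN={b:+, f:+; rest ⊤}  OUT={b:+, c:+, f:+; rest ⊤}
  B2:  IN={b:+, c:+, f:+; rest ⊤}  OUT={b:+, c:+, f:+; rest ⊤}
  B3:  IN={b:+, c:+, f:+; rest ⊤}  OUT={b:+, c:+, f:+; rest ⊤}
  B4:  IN={b:+, c:+, f:+; rest ⊤}  OUT={b:+, c:+, f:+; rest ⊤}
  B5:  IN={b:+, c:+, f:+; rest ⊤}  OUT={b:+, c:+, e:+, f:+; rest ⊤}
  B6:  IN={b:+, c:+, e:+, f:+; rest ⊤}  OUT={b:+, c:+, e:+, f:+; rest ⊤}
  B7:  IN={b:+, c:+, e:+, f:+; rest ⊤}  OUT={b:+, e:+, f:+; rest ⊤}
  B8:  IN={b:+, e:+, f:+; rest ⊤}  OUT={b:+, c:-, e:+, f:+; rest ⊤}

Merge at B6: IN[B6] = OUT[B5] = {a: ⊤, b: +, c: +, d: ⊤, e: +, f: +}
Applying B6's transfer function to that IN value gives OUT[B6] (row B6 above).

Answer: {a: ⊤, b: +, c: +, d: ⊤, e: +, f: +}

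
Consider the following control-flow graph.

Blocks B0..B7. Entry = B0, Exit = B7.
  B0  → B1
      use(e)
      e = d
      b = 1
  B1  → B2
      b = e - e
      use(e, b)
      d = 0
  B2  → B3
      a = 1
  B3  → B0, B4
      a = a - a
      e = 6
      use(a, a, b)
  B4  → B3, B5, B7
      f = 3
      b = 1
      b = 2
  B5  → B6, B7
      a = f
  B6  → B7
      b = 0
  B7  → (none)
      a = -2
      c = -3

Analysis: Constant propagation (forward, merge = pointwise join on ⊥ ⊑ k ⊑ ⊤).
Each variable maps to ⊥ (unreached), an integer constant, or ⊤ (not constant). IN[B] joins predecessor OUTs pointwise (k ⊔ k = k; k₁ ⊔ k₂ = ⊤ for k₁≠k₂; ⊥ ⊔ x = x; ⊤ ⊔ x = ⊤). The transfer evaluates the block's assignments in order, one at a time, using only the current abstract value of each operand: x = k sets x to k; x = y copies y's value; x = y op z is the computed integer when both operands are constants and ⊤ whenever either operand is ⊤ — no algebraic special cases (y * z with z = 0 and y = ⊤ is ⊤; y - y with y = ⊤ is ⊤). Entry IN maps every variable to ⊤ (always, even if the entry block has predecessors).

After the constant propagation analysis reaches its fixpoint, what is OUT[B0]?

Answer: {a: ⊤, b: 1, c: ⊤, d: ⊤, e: ⊤, f: ⊤}

Derivation:
Per-block solution:
  B0:  IN=(all ⊤)  OUT={b:1; rest ⊤}
  B1:  IN={b:1; rest ⊤}  OUT={d:0; rest ⊤}
  B2:  IN={d:0; rest ⊤}  OUT={a:1, d:0; rest ⊤}
  B3:  IN={d:0; rest ⊤}  OUT={d:0, e:6; rest ⊤}
  B4:  IN={d:0, e:6; rest ⊤}  OUT={b:2, d:0, e:6, f:3; rest ⊤}
  B5:  IN={b:2, d:0, e:6, f:3; rest ⊤}  OUT={a:3, b:2, d:0, e:6, f:3; rest ⊤}
  B6:  IN={a:3, b:2, d:0, e:6, f:3; rest ⊤}  OUT={a:3, b:0, d:0, e:6, f:3; rest ⊤}
  B7:  IN={d:0, e:6, f:3; rest ⊤}  OUT={a:-2, c:-3, d:0, e:6, f:3; rest ⊤}

Merge at B0 (entry node, so the boundary value (all ⊤) is joined with the incoming edge(s)): IN[B0] = (all ⊤) ⊔ OUT[B3] = {a: ⊤, b: ⊤, c: ⊤, d: ⊤, e: ⊤, f: ⊤}
Applying B0's transfer function to that IN value gives OUT[B0] (row B0 above).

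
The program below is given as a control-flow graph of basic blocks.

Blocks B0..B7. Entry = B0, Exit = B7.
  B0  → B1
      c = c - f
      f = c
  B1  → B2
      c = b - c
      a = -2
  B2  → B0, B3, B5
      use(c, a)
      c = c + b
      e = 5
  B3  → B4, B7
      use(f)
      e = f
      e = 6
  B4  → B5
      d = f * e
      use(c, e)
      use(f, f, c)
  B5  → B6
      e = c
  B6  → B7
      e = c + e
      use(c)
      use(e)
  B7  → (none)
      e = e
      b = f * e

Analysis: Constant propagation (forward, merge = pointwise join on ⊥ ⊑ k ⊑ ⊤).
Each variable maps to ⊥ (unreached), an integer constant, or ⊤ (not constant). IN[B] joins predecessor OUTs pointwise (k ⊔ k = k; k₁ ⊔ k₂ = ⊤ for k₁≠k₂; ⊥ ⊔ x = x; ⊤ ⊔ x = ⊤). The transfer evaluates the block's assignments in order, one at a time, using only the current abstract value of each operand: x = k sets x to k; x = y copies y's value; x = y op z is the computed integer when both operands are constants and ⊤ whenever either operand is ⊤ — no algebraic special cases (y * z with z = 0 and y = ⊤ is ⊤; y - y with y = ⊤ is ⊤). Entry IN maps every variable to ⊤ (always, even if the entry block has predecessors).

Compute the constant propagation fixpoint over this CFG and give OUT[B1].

Answer: {a: -2, b: ⊤, c: ⊤, d: ⊤, e: ⊤, f: ⊤}

Trace:
Fixpoint table:
  B0:   IN=(all ⊤)   OUT=(all ⊤)
  B1:   IN=(all ⊤)   OUT={a:-2; rest ⊤}
  B2:   IN={a:-2; rest ⊤}   OUT={a:-2, e:5; rest ⊤}
  B3:   IN={a:-2, e:5; rest ⊤}   OUT={a:-2, e:6; rest ⊤}
  B4:   IN={a:-2, e:6; rest ⊤}   OUT={a:-2, e:6; rest ⊤}
  B5:   IN={a:-2; rest ⊤}   OUT={a:-2; rest ⊤}
  B6:   IN={a:-2; rest ⊤}   OUT={a:-2; rest ⊤}
  B7:   IN={a:-2; rest ⊤}   OUT={a:-2; rest ⊤}

Merge at B1: IN[B1] = OUT[B0] = {a: ⊤, b: ⊤, c: ⊤, d: ⊤, e: ⊤, f: ⊤}
Applying B1's transfer function to that IN value gives OUT[B1] (row B1 above).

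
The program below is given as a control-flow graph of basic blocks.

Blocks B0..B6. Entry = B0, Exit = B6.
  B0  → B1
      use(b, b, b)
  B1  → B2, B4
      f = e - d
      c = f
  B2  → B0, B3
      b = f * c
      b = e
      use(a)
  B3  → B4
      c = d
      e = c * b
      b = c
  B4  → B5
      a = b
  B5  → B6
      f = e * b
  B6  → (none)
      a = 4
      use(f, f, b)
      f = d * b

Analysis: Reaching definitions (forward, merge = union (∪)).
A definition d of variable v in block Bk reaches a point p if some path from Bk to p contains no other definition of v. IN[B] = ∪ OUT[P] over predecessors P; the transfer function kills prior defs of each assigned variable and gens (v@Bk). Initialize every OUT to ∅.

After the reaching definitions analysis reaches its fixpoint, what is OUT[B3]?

Converged values:
  B0: | IN={b@B2, c@B1, f@B1} | OUT={b@B2, c@B1, f@B1}
  B1: | IN={b@B2, c@B1, f@B1} | OUT={b@B2, c@B1, f@B1}
  B2: | IN={b@B2, c@B1, f@B1} | OUT={b@B2, c@B1, f@B1}
  B3: | IN={b@B2, c@B1, f@B1} | OUT={b@B3, c@B3, e@B3, f@B1}
  B4: | IN={b@B2, b@B3, c@B1, c@B3, e@B3, f@B1} | OUT={a@B4, b@B2, b@B3, c@B1, c@B3, e@B3, f@B1}
  B5: | IN={a@B4, b@B2, b@B3, c@B1, c@B3, e@B3, f@B1} | OUT={a@B4, b@B2, b@B3, c@B1, c@B3, e@B3, f@B5}
  B6: | IN={a@B4, b@B2, b@B3, c@B1, c@B3, e@B3, f@B5} | OUT={a@B6, b@B2, b@B3, c@B1, c@B3, e@B3, f@B6}

Merge at B3: IN[B3] = OUT[B2] = {b@B2, c@B1, f@B1}
Applying B3's transfer function to that IN value gives OUT[B3] (row B3 above).

Answer: {b@B3, c@B3, e@B3, f@B1}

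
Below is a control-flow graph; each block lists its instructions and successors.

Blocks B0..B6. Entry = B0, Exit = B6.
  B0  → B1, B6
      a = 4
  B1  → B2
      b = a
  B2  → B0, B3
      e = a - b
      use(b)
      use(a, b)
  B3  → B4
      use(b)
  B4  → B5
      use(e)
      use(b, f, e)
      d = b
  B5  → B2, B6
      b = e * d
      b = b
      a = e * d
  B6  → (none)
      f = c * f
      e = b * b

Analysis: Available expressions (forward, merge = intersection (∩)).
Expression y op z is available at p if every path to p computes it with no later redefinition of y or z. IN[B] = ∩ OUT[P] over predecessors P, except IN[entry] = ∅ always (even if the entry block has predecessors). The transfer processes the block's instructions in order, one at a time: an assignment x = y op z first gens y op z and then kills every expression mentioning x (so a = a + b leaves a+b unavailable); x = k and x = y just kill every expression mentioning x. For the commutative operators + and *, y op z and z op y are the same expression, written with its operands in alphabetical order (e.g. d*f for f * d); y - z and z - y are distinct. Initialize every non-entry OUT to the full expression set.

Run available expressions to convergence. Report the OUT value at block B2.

Answer: {a-b}

Derivation:
Converged values:
  B0: | IN={} | OUT={}
  B1: | IN={} | OUT={}
  B2: | IN={} | OUT={a-b}
  B3: | IN={a-b} | OUT={a-b}
  B4: | IN={a-b} | OUT={a-b}
  B5: | IN={a-b} | OUT={d*e}
  B6: | IN={} | OUT={b*b}

Merge at B2: IN[B2] = OUT[B1] ∩ OUT[B5] = {}
Applying B2's transfer function to that IN value gives OUT[B2] (row B2 above).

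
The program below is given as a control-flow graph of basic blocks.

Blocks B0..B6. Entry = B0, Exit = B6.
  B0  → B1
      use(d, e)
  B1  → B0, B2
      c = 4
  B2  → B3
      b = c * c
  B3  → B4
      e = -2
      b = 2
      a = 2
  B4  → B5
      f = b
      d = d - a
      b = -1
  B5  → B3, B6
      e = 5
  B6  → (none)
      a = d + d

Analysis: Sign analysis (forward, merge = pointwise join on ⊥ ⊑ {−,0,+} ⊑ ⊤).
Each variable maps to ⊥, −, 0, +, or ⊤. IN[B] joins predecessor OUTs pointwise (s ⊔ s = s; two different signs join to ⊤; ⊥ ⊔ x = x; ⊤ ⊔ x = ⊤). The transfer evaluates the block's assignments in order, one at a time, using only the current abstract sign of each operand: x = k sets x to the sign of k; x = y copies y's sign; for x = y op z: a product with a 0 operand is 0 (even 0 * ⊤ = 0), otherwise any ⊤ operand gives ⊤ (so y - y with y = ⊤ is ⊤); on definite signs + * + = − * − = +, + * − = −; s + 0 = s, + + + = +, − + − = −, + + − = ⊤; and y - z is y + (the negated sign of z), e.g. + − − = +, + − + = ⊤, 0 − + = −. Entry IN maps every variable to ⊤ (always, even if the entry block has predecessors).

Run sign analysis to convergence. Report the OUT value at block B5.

Converged values:
  B0:   IN=(all ⊤)   OUT=(all ⊤)
  B1:   IN=(all ⊤)   OUT={c:+; rest ⊤}
  B2:   IN={c:+; rest ⊤}   OUT={b:+, c:+; rest ⊤}
  B3:   IN={c:+; rest ⊤}   OUT={a:+, b:+, c:+, e:-; rest ⊤}
  B4:   IN={a:+, b:+, c:+, e:-; rest ⊤}   OUT={a:+, b:-, c:+, e:-, f:+; rest ⊤}
  B5:   IN={a:+, b:-, c:+, e:-, f:+; rest ⊤}   OUT={a:+, b:-, c:+, e:+, f:+; rest ⊤}
  B6:   IN={a:+, b:-, c:+, e:+, f:+; rest ⊤}   OUT={b:-, c:+, e:+, f:+; rest ⊤}

Merge at B5: IN[B5] = OUT[B4] = {a: +, b: -, c: +, d: ⊤, e: -, f: +}
Applying B5's transfer function to that IN value gives OUT[B5] (row B5 above).

Answer: {a: +, b: -, c: +, d: ⊤, e: +, f: +}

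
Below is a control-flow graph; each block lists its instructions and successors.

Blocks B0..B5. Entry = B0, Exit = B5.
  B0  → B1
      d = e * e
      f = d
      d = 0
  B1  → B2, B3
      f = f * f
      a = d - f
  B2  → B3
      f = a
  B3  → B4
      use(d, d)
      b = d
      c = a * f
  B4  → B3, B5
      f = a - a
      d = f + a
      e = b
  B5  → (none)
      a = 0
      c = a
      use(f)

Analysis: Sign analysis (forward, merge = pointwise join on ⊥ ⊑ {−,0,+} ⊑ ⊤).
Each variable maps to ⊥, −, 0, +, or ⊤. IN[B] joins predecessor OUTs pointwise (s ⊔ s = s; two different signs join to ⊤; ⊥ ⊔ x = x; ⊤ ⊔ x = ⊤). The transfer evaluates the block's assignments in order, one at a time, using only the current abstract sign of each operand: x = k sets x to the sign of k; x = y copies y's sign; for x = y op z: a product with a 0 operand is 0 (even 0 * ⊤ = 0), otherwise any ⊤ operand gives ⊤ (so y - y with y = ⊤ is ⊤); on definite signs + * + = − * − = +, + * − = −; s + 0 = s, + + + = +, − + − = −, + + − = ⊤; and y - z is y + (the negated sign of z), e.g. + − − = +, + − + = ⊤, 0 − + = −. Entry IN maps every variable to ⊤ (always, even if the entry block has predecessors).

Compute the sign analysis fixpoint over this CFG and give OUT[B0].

Converged values:
  B0:   IN=(all ⊤)   OUT={d:0; rest ⊤}
  B1:   IN={d:0; rest ⊤}   OUT={d:0; rest ⊤}
  B2:   IN={d:0; rest ⊤}   OUT={d:0; rest ⊤}
  B3:   IN=(all ⊤)   OUT=(all ⊤)
  B4:   IN=(all ⊤)   OUT=(all ⊤)
  B5:   IN=(all ⊤)   OUT={a:0, c:0; rest ⊤}

B0 is the boundary node: IN[B0] = {a: ⊤, b: ⊤, c: ⊤, d: ⊤, e: ⊤, f: ⊤}
Applying B0's transfer function to that IN value gives OUT[B0] (row B0 above).

Answer: {a: ⊤, b: ⊤, c: ⊤, d: 0, e: ⊤, f: ⊤}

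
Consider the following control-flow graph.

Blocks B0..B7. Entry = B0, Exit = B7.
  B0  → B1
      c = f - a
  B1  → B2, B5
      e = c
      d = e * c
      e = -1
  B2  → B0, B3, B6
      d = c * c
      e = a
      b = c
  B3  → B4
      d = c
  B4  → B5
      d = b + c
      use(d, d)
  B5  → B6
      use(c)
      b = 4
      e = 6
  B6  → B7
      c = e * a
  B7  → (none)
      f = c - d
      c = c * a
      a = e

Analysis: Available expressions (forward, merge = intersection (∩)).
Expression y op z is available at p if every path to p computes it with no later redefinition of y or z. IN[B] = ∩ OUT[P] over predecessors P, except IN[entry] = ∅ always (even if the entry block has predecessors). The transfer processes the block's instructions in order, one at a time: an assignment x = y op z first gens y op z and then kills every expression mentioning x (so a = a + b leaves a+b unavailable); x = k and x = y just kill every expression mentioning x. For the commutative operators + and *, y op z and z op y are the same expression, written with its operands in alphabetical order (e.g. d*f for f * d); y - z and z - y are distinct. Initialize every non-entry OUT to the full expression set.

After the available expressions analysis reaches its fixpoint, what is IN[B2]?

Answer: {f-a}

Working:
Converged values:
  B0: | IN={} | OUT={f-a}
  B1: | IN={f-a} | OUT={f-a}
  B2: | IN={f-a} | OUT={c*c, f-a}
  B3: | IN={c*c, f-a} | OUT={c*c, f-a}
  B4: | IN={c*c, f-a} | OUT={b+c, c*c, f-a}
  B5: | IN={f-a} | OUT={f-a}
  B6: | IN={f-a} | OUT={a*e, f-a}
  B7: | IN={a*e, f-a} | OUT={}

Merge at B2: IN[B2] = OUT[B1] = {f-a}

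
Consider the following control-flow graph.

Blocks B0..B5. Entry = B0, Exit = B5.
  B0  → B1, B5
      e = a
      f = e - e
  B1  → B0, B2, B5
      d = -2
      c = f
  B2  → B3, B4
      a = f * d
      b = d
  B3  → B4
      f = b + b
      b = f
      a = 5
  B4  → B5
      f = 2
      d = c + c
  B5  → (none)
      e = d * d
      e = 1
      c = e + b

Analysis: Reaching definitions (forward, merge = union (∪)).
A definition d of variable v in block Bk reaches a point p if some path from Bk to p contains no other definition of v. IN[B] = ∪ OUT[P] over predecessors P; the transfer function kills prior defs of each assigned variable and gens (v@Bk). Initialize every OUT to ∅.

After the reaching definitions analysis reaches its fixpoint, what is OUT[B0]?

Answer: {c@B1, d@B1, e@B0, f@B0}

Working:
Converged values:
  B0:  IN={c@B1, d@B1, e@B0, f@B0}  OUT={c@B1, d@B1, e@B0, f@B0}
  B1:  IN={c@B1, d@B1, e@B0, f@B0}  OUT={c@B1, d@B1, e@B0, f@B0}
  B2:  IN={c@B1, d@B1, e@B0, f@B0}  OUT={a@B2, b@B2, c@B1, d@B1, e@B0, f@B0}
  B3:  IN={a@B2, b@B2, c@B1, d@B1, e@B0, f@B0}  OUT={a@B3, b@B3, c@B1, d@B1, e@B0, f@B3}
  B4:  IN={a@B2, a@B3, b@B2, b@B3, c@B1, d@B1, e@B0, f@B0, f@B3}  OUT={a@B2, a@B3, b@B2, b@B3, c@B1, d@B4, e@B0, f@B4}
  B5:  IN={a@B2, a@B3, b@B2, b@B3, c@B1, d@B1, d@B4, e@B0, f@B0, f@B4}  OUT={a@B2, a@B3, b@B2, b@B3, c@B5, d@B1, d@B4, e@B5, f@B0, f@B4}

Merge at B0 (entry node, so the boundary value {} is joined with the incoming edge(s)): IN[B0] = {} ⊔ OUT[B1] = {c@B1, d@B1, e@B0, f@B0}
Applying B0's transfer function to that IN value gives OUT[B0] (row B0 above).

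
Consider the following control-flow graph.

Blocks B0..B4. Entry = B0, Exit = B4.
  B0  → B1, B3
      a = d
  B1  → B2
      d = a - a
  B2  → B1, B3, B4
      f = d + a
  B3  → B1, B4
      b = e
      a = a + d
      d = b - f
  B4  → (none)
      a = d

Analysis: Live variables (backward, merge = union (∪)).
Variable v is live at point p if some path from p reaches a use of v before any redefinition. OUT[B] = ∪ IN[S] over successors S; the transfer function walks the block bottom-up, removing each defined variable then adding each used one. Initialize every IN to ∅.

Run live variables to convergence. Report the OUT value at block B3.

Fixpoint table:
  B0:   IN={d, e, f}   OUT={a, d, e, f}
  B1:   IN={a, e}   OUT={a, d, e}
  B2:   IN={a, d, e}   OUT={a, d, e, f}
  B3:   IN={a, d, e, f}   OUT={a, d, e}
  B4:   IN={d}   OUT={}

Merge at B3: OUT[B3] = IN[B1] ⊔ IN[B4] = {a, d, e}

Answer: {a, d, e}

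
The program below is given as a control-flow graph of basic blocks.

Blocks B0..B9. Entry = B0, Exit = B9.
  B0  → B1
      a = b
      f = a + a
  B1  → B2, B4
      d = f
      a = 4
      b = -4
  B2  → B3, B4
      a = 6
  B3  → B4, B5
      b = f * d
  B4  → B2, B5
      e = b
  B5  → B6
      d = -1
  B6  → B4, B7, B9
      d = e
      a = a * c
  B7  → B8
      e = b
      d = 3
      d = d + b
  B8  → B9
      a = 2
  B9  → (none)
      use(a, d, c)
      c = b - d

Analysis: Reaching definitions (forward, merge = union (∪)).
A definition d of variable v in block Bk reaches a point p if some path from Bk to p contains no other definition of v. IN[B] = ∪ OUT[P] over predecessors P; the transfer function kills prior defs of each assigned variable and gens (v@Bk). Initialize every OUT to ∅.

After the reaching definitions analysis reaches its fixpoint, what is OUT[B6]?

Answer: {a@B6, b@B1, b@B3, d@B6, e@B4, f@B0}

Trace:
Fixpoint table:
  B0:  IN={}  OUT={a@B0, f@B0}
  B1:  IN={a@B0, f@B0}  OUT={a@B1, b@B1, d@B1, f@B0}
  B2:  IN={a@B1, a@B2, a@B6, b@B1, b@B3, d@B1, d@B6, e@B4, f@B0}  OUT={a@B2, b@B1, b@B3, d@B1, d@B6, e@B4, f@B0}
  B3:  IN={a@B2, b@B1, b@B3, d@B1, d@B6, e@B4, f@B0}  OUT={a@B2, b@B3, d@B1, d@B6, e@B4, f@B0}
  B4:  IN={a@B1, a@B2, a@B6, b@B1, b@B3, d@B1, d@B6, e@B4, f@B0}  OUT={a@B1, a@B2, a@B6, b@B1, b@B3, d@B1, d@B6, e@B4, f@B0}
  B5:  IN={a@B1, a@B2, a@B6, b@B1, b@B3, d@B1, d@B6, e@B4, f@B0}  OUT={a@B1, a@B2, a@B6, b@B1, b@B3, d@B5, e@B4, f@B0}
  B6:  IN={a@B1, a@B2, a@B6, b@B1, b@B3, d@B5, e@B4, f@B0}  OUT={a@B6, b@B1, b@B3, d@B6, e@B4, f@B0}
  B7:  IN={a@B6, b@B1, b@B3, d@B6, e@B4, f@B0}  OUT={a@B6, b@B1, b@B3, d@B7, e@B7, f@B0}
  B8:  IN={a@B6, b@B1, b@B3, d@B7, e@B7, f@B0}  OUT={a@B8, b@B1, b@B3, d@B7, e@B7, f@B0}
  B9:  IN={a@B6, a@B8, b@B1, b@B3, d@B6, d@B7, e@B4, e@B7, f@B0}  OUT={a@B6, a@B8, b@B1, b@B3, c@B9, d@B6, d@B7, e@B4, e@B7, f@B0}

Merge at B6: IN[B6] = OUT[B5] = {a@B1, a@B2, a@B6, b@B1, b@B3, d@B5, e@B4, f@B0}
Applying B6's transfer function to that IN value gives OUT[B6] (row B6 above).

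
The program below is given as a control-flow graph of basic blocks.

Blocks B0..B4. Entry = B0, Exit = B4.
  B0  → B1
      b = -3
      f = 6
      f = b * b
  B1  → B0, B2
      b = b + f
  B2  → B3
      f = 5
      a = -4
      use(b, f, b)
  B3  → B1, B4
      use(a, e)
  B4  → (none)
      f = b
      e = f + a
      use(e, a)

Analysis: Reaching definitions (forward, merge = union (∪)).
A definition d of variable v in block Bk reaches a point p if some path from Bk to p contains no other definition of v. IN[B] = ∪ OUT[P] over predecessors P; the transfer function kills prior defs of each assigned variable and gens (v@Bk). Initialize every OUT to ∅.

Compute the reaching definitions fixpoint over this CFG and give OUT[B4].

Answer: {a@B2, b@B1, e@B4, f@B4}

Working:
Fixpoint table:
  B0:   IN={a@B2, b@B1, f@B0, f@B2}   OUT={a@B2, b@B0, f@B0}
  B1:   IN={a@B2, b@B0, b@B1, f@B0, f@B2}   OUT={a@B2, b@B1, f@B0, f@B2}
  B2:   IN={a@B2, b@B1, f@B0, f@B2}   OUT={a@B2, b@B1, f@B2}
  B3:   IN={a@B2, b@B1, f@B2}   OUT={a@B2, b@B1, f@B2}
  B4:   IN={a@B2, b@B1, f@B2}   OUT={a@B2, b@B1, e@B4, f@B4}

Merge at B4: IN[B4] = OUT[B3] = {a@B2, b@B1, f@B2}
Applying B4's transfer function to that IN value gives OUT[B4] (row B4 above).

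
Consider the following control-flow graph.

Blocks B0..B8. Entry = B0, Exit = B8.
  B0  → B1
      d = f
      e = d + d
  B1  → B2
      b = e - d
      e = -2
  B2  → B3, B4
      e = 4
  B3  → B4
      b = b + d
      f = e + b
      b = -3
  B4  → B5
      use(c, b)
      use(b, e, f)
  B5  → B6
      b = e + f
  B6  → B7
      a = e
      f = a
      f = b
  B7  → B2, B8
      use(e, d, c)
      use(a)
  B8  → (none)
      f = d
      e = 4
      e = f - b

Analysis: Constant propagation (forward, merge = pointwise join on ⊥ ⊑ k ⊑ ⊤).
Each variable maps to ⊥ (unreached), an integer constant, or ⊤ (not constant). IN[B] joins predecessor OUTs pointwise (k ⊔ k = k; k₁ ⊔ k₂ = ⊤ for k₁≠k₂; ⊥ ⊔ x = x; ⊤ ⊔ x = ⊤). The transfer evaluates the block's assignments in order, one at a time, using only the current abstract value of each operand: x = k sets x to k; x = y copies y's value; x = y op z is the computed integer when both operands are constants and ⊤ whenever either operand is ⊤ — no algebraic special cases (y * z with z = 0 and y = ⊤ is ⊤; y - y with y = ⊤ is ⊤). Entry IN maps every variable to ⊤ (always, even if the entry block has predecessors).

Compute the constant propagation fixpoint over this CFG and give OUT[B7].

Per-block solution:
  B0: | IN=(all ⊤) | OUT=(all ⊤)
  B1: | IN=(all ⊤) | OUT={e:-2; rest ⊤}
  B2: | IN=(all ⊤) | OUT={e:4; rest ⊤}
  B3: | IN={e:4; rest ⊤} | OUT={b:-3, e:4; rest ⊤}
  B4: | IN={e:4; rest ⊤} | OUT={e:4; rest ⊤}
  B5: | IN={e:4; rest ⊤} | OUT={e:4; rest ⊤}
  B6: | IN={e:4; rest ⊤} | OUT={a:4, e:4; rest ⊤}
  B7: | IN={a:4, e:4; rest ⊤} | OUT={a:4, e:4; rest ⊤}
  B8: | IN={a:4, e:4; rest ⊤} | OUT={a:4; rest ⊤}

Merge at B7: IN[B7] = OUT[B6] = {a: 4, b: ⊤, c: ⊤, d: ⊤, e: 4, f: ⊤}
Applying B7's transfer function to that IN value gives OUT[B7] (row B7 above).

Answer: {a: 4, b: ⊤, c: ⊤, d: ⊤, e: 4, f: ⊤}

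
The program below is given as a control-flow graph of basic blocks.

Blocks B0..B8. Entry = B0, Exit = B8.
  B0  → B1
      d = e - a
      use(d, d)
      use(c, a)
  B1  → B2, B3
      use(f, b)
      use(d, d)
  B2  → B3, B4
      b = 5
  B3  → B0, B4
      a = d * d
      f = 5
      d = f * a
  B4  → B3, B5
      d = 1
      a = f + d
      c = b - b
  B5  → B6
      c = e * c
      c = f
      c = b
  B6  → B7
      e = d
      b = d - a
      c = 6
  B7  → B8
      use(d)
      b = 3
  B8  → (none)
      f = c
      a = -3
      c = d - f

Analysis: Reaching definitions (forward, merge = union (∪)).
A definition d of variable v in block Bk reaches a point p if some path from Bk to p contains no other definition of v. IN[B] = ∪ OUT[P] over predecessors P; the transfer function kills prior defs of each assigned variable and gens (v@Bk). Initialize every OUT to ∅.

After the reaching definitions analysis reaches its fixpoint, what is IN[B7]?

Answer: {a@B4, b@B6, c@B6, d@B4, e@B6, f@B3}

Working:
Per-block solution:
  B0:  IN={a@B3, b@B2, c@B4, d@B3, f@B3}  OUT={a@B3, b@B2, c@B4, d@B0, f@B3}
  B1:  IN={a@B3, b@B2, c@B4, d@B0, f@B3}  OUT={a@B3, b@B2, c@B4, d@B0, f@B3}
  B2:  IN={a@B3, b@B2, c@B4, d@B0, f@B3}  OUT={a@B3, b@B2, c@B4, d@B0, f@B3}
  B3:  IN={a@B3, a@B4, b@B2, c@B4, d@B0, d@B4, f@B3}  OUT={a@B3, b@B2, c@B4, d@B3, f@B3}
  B4:  IN={a@B3, b@B2, c@B4, d@B0, d@B3, f@B3}  OUT={a@B4, b@B2, c@B4, d@B4, f@B3}
  B5:  IN={a@B4, b@B2, c@B4, d@B4, f@B3}  OUT={a@B4, b@B2, c@B5, d@B4, f@B3}
  B6:  IN={a@B4, b@B2, c@B5, d@B4, f@B3}  OUT={a@B4, b@B6, c@B6, d@B4, e@B6, f@B3}
  B7:  IN={a@B4, b@B6, c@B6, d@B4, e@B6, f@B3}  OUT={a@B4, b@B7, c@B6, d@B4, e@B6, f@B3}
  B8:  IN={a@B4, b@B7, c@B6, d@B4, e@B6, f@B3}  OUT={a@B8, b@B7, c@B8, d@B4, e@B6, f@B8}

Merge at B7: IN[B7] = OUT[B6] = {a@B4, b@B6, c@B6, d@B4, e@B6, f@B3}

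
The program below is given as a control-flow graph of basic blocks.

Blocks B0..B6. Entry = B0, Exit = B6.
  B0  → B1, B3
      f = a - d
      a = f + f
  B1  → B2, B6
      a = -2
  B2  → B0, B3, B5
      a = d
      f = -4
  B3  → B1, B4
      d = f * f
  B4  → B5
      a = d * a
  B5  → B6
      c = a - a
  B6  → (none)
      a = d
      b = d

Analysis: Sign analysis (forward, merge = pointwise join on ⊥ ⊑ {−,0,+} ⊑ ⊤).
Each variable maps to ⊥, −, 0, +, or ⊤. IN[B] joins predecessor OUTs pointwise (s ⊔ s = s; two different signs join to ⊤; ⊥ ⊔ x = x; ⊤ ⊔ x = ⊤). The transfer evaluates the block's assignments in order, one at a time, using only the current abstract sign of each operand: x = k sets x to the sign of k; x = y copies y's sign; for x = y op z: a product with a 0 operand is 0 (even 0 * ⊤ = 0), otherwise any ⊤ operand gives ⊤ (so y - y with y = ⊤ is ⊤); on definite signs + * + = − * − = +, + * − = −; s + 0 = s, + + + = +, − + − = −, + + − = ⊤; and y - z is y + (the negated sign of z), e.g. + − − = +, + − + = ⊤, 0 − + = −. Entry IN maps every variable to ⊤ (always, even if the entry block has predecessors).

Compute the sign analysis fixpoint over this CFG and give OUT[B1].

Converged values:
  B0:  IN=(all ⊤)  OUT=(all ⊤)
  B1:  IN=(all ⊤)  OUT={a:-; rest ⊤}
  B2:  IN={a:-; rest ⊤}  OUT={f:-; rest ⊤}
  B3:  IN=(all ⊤)  OUT=(all ⊤)
  B4:  IN=(all ⊤)  OUT=(all ⊤)
  B5:  IN=(all ⊤)  OUT=(all ⊤)
  B6:  IN=(all ⊤)  OUT=(all ⊤)

Merge at B1: IN[B1] = OUT[B0] ⊔ OUT[B3] = {a: ⊤, b: ⊤, c: ⊤, d: ⊤, e: ⊤, f: ⊤}
Applying B1's transfer function to that IN value gives OUT[B1] (row B1 above).

Answer: {a: -, b: ⊤, c: ⊤, d: ⊤, e: ⊤, f: ⊤}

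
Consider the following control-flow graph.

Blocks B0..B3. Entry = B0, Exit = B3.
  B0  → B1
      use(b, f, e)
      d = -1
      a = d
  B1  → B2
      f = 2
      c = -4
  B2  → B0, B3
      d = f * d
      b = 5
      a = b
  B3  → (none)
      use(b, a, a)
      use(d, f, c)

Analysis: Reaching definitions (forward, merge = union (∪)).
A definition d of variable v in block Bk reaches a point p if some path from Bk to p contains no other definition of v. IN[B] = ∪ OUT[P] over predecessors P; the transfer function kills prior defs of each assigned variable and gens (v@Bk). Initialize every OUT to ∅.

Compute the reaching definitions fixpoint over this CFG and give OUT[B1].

Answer: {a@B0, b@B2, c@B1, d@B0, f@B1}

Working:
Per-block solution:
  B0: | IN={a@B2, b@B2, c@B1, d@B2, f@B1} | OUT={a@B0, b@B2, c@B1, d@B0, f@B1}
  B1: | IN={a@B0, b@B2, c@B1, d@B0, f@B1} | OUT={a@B0, b@B2, c@B1, d@B0, f@B1}
  B2: | IN={a@B0, b@B2, c@B1, d@B0, f@B1} | OUT={a@B2, b@B2, c@B1, d@B2, f@B1}
  B3: | IN={a@B2, b@B2, c@B1, d@B2, f@B1} | OUT={a@B2, b@B2, c@B1, d@B2, f@B1}

Merge at B1: IN[B1] = OUT[B0] = {a@B0, b@B2, c@B1, d@B0, f@B1}
Applying B1's transfer function to that IN value gives OUT[B1] (row B1 above).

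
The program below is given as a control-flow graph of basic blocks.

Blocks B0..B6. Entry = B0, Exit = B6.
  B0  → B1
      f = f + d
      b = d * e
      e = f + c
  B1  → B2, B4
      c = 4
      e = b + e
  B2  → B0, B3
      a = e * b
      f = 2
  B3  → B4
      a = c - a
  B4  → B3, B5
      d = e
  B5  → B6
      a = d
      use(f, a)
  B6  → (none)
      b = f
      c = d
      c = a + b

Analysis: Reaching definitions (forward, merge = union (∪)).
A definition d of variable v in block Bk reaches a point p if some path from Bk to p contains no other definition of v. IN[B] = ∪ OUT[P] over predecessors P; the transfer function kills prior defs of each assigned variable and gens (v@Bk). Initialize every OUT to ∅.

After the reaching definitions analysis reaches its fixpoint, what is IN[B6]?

Answer: {a@B5, b@B0, c@B1, d@B4, e@B1, f@B0, f@B2}

Working:
Converged values:
  B0:   IN={a@B2, b@B0, c@B1, e@B1, f@B2}   OUT={a@B2, b@B0, c@B1, e@B0, f@B0}
  B1:   IN={a@B2, b@B0, c@B1, e@B0, f@B0}   OUT={a@B2, b@B0, c@B1, e@B1, f@B0}
  B2:   IN={a@B2, b@B0, c@B1, e@B1, f@B0}   OUT={a@B2, b@B0, c@B1, e@B1, f@B2}
  B3:   IN={a@B2, a@B3, b@B0, c@B1, d@B4, e@B1, f@B0, f@B2}   OUT={a@B3, b@B0, c@B1, d@B4, e@B1, f@B0, f@B2}
  B4:   IN={a@B2, a@B3, b@B0, c@B1, d@B4, e@B1, f@B0, f@B2}   OUT={a@B2, a@B3, b@B0, c@B1, d@B4, e@B1, f@B0, f@B2}
  B5:   IN={a@B2, a@B3, b@B0, c@B1, d@B4, e@B1, f@B0, f@B2}   OUT={a@B5, b@B0, c@B1, d@B4, e@B1, f@B0, f@B2}
  B6:   IN={a@B5, b@B0, c@B1, d@B4, e@B1, f@B0, f@B2}   OUT={a@B5, b@B6, c@B6, d@B4, e@B1, f@B0, f@B2}

Merge at B6: IN[B6] = OUT[B5] = {a@B5, b@B0, c@B1, d@B4, e@B1, f@B0, f@B2}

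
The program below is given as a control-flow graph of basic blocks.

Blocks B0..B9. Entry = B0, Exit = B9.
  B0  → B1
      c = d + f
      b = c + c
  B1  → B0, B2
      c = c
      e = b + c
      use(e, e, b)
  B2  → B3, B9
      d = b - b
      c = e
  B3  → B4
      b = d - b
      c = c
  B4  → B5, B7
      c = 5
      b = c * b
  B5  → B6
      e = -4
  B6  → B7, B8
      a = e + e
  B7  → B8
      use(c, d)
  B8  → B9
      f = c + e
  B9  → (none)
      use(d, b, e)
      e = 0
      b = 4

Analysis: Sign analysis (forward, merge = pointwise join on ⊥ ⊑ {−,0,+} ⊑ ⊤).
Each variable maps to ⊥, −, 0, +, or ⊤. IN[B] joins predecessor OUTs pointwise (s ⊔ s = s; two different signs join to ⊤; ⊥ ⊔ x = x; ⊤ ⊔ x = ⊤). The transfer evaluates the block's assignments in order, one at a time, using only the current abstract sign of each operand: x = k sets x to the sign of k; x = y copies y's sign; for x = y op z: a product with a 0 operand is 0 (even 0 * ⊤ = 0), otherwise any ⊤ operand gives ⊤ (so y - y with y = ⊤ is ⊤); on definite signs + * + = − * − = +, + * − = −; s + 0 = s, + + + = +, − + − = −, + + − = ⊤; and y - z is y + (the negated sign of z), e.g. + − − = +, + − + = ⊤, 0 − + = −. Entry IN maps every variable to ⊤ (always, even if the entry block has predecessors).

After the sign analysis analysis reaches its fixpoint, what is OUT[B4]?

Per-block solution:
  B0: | IN=(all ⊤) | OUT=(all ⊤)
  B1: | IN=(all ⊤) | OUT=(all ⊤)
  B2: | IN=(all ⊤) | OUT=(all ⊤)
  B3: | IN=(all ⊤) | OUT=(all ⊤)
  B4: | IN=(all ⊤) | OUT={c:+; rest ⊤}
  B5: | IN={c:+; rest ⊤} | OUT={c:+, e:-; rest ⊤}
  B6: | IN={c:+, e:-; rest ⊤} | OUT={a:-, c:+, e:-; rest ⊤}
  B7: | IN={c:+; rest ⊤} | OUT={c:+; rest ⊤}
  B8: | IN={c:+; rest ⊤} | OUT={c:+; rest ⊤}
  B9: | IN=(all ⊤) | OUT={b:+, e:0; rest ⊤}

Merge at B4: IN[B4] = OUT[B3] = {a: ⊤, b: ⊤, c: ⊤, d: ⊤, e: ⊤, f: ⊤}
Applying B4's transfer function to that IN value gives OUT[B4] (row B4 above).

Answer: {a: ⊤, b: ⊤, c: +, d: ⊤, e: ⊤, f: ⊤}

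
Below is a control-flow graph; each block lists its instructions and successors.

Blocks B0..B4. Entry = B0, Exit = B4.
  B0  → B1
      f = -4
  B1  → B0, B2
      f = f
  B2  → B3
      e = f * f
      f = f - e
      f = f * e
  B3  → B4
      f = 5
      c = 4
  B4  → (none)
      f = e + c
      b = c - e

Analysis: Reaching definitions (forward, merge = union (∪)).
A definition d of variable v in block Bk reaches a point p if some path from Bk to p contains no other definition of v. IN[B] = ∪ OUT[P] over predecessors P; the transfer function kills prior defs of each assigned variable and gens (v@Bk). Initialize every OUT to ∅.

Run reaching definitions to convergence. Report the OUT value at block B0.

Fixpoint table:
  B0: | IN={f@B1} | OUT={f@B0}
  B1: | IN={f@B0} | OUT={f@B1}
  B2: | IN={f@B1} | OUT={e@B2, f@B2}
  B3: | IN={e@B2, f@B2} | OUT={c@B3, e@B2, f@B3}
  B4: | IN={c@B3, e@B2, f@B3} | OUT={b@B4, c@B3, e@B2, f@B4}

Merge at B0 (entry node, so the boundary value {} is joined with the incoming edge(s)): IN[B0] = {} ⊔ OUT[B1] = {f@B1}
Applying B0's transfer function to that IN value gives OUT[B0] (row B0 above).

Answer: {f@B0}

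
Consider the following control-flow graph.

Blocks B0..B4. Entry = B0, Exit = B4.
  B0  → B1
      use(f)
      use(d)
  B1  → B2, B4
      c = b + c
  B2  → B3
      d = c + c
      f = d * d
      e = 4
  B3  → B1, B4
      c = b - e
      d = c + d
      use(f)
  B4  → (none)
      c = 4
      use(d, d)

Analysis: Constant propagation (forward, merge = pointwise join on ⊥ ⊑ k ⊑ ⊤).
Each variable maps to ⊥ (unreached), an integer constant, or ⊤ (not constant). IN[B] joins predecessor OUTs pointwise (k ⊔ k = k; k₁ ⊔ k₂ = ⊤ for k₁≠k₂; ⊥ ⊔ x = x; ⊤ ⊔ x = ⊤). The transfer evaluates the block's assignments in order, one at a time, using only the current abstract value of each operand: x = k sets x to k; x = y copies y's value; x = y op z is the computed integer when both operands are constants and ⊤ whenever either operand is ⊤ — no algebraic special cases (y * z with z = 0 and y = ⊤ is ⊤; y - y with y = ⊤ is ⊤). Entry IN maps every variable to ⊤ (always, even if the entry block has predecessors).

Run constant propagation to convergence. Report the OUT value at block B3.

Converged values:
  B0:  IN=(all ⊤)  OUT=(all ⊤)
  B1:  IN=(all ⊤)  OUT=(all ⊤)
  B2:  IN=(all ⊤)  OUT={e:4; rest ⊤}
  B3:  IN={e:4; rest ⊤}  OUT={e:4; rest ⊤}
  B4:  IN=(all ⊤)  OUT={c:4; rest ⊤}

Merge at B3: IN[B3] = OUT[B2] = {a: ⊤, b: ⊤, c: ⊤, d: ⊤, e: 4, f: ⊤}
Applying B3's transfer function to that IN value gives OUT[B3] (row B3 above).

Answer: {a: ⊤, b: ⊤, c: ⊤, d: ⊤, e: 4, f: ⊤}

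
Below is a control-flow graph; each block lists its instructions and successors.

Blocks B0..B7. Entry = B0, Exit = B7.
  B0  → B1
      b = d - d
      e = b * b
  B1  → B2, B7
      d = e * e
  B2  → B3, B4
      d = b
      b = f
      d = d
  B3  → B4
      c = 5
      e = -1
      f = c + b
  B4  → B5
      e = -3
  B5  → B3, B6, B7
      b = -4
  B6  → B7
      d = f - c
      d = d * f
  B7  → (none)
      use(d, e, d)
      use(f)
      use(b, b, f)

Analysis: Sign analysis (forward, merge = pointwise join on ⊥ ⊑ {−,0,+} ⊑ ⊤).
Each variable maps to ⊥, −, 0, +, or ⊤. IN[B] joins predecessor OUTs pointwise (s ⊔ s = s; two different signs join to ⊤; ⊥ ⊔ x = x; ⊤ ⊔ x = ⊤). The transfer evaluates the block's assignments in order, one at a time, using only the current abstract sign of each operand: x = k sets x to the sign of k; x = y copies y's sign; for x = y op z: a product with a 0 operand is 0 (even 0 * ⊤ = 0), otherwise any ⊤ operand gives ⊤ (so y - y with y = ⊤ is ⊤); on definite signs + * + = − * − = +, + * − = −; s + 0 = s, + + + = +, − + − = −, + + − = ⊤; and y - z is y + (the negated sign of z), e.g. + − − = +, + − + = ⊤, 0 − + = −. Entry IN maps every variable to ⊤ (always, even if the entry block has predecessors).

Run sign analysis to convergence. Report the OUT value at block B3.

Per-block solution:
  B0:  IN=(all ⊤)  OUT=(all ⊤)
  B1:  IN=(all ⊤)  OUT=(all ⊤)
  B2:  IN=(all ⊤)  OUT=(all ⊤)
  B3:  IN=(all ⊤)  OUT={c:+, e:-; rest ⊤}
  B4:  IN=(all ⊤)  OUT={e:-; rest ⊤}
  B5:  IN={e:-; rest ⊤}  OUT={b:-, e:-; rest ⊤}
  B6:  IN={b:-, e:-; rest ⊤}  OUT={b:-, e:-; rest ⊤}
  B7:  IN=(all ⊤)  OUT=(all ⊤)

Merge at B3: IN[B3] = OUT[B2] ⊔ OUT[B5] = {a: ⊤, b: ⊤, c: ⊤, d: ⊤, e: ⊤, f: ⊤}
Applying B3's transfer function to that IN value gives OUT[B3] (row B3 above).

Answer: {a: ⊤, b: ⊤, c: +, d: ⊤, e: -, f: ⊤}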